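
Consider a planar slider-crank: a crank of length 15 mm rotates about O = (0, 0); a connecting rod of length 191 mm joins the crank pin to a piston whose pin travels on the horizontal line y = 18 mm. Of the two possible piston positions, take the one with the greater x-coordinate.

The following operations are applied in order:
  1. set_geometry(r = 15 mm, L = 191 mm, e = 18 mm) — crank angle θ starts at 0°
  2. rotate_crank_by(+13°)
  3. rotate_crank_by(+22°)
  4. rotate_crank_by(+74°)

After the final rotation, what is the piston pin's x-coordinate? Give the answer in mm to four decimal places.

186.0783

set_geometry: r = 15 mm, L = 191 mm, e = 18 mm; θ ← 0°
rotate_crank_by(+13°): θ ← 0° +13° = 13°
rotate_crank_by(+22°): θ ← 13° +22° = 35°
rotate_crank_by(+74°): θ ← 35° +74° = 109°
crank pin P = (r cos θ, r sin θ) = (-4.883522, 14.182779)
h = r sin θ − e = 14.182779 − 18 = -3.817221
x = r cos θ + √(L² − h²) = -4.883522 + √(36481.0 − 14.5712) = -4.883522 + 190.961852 = 186.078329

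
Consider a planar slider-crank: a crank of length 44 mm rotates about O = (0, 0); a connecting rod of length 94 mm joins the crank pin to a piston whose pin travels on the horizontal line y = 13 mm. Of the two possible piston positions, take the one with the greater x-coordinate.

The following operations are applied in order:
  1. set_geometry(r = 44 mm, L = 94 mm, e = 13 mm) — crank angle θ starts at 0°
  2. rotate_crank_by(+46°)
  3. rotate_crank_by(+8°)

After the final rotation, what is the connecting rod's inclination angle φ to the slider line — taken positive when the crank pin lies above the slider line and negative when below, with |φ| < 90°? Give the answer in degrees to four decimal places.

set_geometry: r = 44 mm, L = 94 mm, e = 13 mm; θ ← 0°
rotate_crank_by(+46°): θ ← 0° +46° = 46°
rotate_crank_by(+8°): θ ← 46° +8° = 54°
crank pin P = (r cos θ, r sin θ) = (25.862551, 35.596748)
h = r sin θ − e = 35.596748 − 13 = 22.596748
sin φ = h / L = 22.596748 / 94 = 0.24039093
φ = arcsin(0.24039093) = 13.909615°

13.9096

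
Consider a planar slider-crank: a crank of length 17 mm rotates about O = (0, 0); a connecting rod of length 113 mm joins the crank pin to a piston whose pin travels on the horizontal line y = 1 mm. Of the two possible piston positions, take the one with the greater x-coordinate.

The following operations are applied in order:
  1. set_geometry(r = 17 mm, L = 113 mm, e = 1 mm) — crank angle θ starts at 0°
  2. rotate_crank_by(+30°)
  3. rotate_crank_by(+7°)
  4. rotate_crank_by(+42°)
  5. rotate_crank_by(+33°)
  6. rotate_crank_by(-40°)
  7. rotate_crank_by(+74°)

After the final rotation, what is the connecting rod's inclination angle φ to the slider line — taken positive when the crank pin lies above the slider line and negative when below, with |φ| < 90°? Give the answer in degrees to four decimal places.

4.3171

set_geometry: r = 17 mm, L = 113 mm, e = 1 mm; θ ← 0°
rotate_crank_by(+30°): θ ← 0° +30° = 30°
rotate_crank_by(+7°): θ ← 30° +7° = 37°
rotate_crank_by(+42°): θ ← 37° +42° = 79°
rotate_crank_by(+33°): θ ← 79° +33° = 112°
rotate_crank_by(-40°): θ ← 112° -40° = 72°
rotate_crank_by(+74°): θ ← 72° +74° = 146°
crank pin P = (r cos θ, r sin θ) = (-14.093639, 9.506279)
h = r sin θ − e = 9.506279 − 1 = 8.506279
sin φ = h / L = 8.506279 / 113 = 0.07527681
φ = arcsin(0.07527681) = 4.317127°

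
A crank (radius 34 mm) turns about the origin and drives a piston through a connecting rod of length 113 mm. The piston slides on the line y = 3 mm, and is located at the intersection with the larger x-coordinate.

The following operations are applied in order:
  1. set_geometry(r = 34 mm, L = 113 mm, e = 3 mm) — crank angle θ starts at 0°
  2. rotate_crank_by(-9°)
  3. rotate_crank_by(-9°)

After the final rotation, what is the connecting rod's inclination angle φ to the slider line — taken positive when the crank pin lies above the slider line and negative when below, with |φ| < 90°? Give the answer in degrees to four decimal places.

set_geometry: r = 34 mm, L = 113 mm, e = 3 mm; θ ← 0°
rotate_crank_by(-9°): θ ← 0° -9° = -9°
rotate_crank_by(-9°): θ ← -9° -9° = -18°
crank pin P = (r cos θ, r sin θ) = (32.335922, -10.506578)
h = r sin θ − e = -10.506578 − 3 = -13.506578
sin φ = h / L = -13.506578 / 113 = -0.11952724
φ = arcsin(-0.11952724) = -6.864819°

-6.8648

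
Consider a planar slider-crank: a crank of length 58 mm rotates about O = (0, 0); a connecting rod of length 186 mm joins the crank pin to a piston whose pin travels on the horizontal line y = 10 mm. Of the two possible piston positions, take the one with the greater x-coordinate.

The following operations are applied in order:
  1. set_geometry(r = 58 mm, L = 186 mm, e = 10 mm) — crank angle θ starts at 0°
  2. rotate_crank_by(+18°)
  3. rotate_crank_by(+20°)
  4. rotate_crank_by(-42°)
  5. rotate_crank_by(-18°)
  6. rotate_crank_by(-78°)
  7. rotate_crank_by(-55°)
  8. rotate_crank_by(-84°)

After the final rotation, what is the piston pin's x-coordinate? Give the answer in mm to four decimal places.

151.8382

set_geometry: r = 58 mm, L = 186 mm, e = 10 mm; θ ← 0°
rotate_crank_by(+18°): θ ← 0° +18° = 18°
rotate_crank_by(+20°): θ ← 18° +20° = 38°
rotate_crank_by(-42°): θ ← 38° -42° = -4°
rotate_crank_by(-18°): θ ← -4° -18° = -22°
rotate_crank_by(-78°): θ ← -22° -78° = -100°
rotate_crank_by(-55°): θ ← -100° -55° = -155°
rotate_crank_by(-84°): θ ← -155° -84° = -239°
crank pin P = (r cos θ, r sin θ) = (-29.872208, 49.715703)
h = r sin θ − e = 49.715703 − 10 = 39.715703
x = r cos θ + √(L² − h²) = -29.872208 + √(34596.0 − 1577.3371) = -29.872208 + 181.710382 = 151.838174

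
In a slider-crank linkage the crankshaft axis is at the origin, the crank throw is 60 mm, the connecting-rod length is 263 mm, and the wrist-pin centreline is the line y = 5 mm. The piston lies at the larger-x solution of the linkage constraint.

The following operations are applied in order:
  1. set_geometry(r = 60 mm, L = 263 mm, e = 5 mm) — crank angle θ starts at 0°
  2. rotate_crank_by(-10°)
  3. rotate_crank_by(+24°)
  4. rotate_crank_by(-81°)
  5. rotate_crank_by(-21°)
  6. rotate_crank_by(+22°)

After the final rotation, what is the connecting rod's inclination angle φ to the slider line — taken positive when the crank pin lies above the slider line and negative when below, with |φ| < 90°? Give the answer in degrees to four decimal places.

-13.1455

set_geometry: r = 60 mm, L = 263 mm, e = 5 mm; θ ← 0°
rotate_crank_by(-10°): θ ← 0° -10° = -10°
rotate_crank_by(+24°): θ ← -10° +24° = 14°
rotate_crank_by(-81°): θ ← 14° -81° = -67°
rotate_crank_by(-21°): θ ← -67° -21° = -88°
rotate_crank_by(+22°): θ ← -88° +22° = -66°
crank pin P = (r cos θ, r sin θ) = (24.404199, -54.812727)
h = r sin θ − e = -54.812727 − 5 = -59.812727
sin φ = h / L = -59.812727 / 263 = -0.22742482
φ = arcsin(-0.22742482) = -13.145507°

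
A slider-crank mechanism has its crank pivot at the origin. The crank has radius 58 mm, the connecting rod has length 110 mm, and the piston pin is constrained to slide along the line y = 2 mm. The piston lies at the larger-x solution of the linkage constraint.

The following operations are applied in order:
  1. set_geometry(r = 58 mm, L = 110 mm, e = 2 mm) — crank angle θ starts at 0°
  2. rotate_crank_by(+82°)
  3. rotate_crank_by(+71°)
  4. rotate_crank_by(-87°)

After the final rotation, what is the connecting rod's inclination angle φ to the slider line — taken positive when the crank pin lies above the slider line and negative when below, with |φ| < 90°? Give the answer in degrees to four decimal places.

27.6136

set_geometry: r = 58 mm, L = 110 mm, e = 2 mm; θ ← 0°
rotate_crank_by(+82°): θ ← 0° +82° = 82°
rotate_crank_by(+71°): θ ← 82° +71° = 153°
rotate_crank_by(-87°): θ ← 153° -87° = 66°
crank pin P = (r cos θ, r sin θ) = (23.590725, 52.985637)
h = r sin θ − e = 52.985637 − 2 = 50.985637
sin φ = h / L = 50.985637 / 110 = 0.46350579
φ = arcsin(0.46350579) = 27.613562°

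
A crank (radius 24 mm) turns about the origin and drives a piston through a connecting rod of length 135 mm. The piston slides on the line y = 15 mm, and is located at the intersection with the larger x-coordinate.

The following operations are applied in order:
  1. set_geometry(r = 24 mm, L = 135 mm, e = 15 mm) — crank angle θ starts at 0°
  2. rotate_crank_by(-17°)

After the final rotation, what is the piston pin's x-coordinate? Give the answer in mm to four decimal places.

set_geometry: r = 24 mm, L = 135 mm, e = 15 mm; θ ← 0°
rotate_crank_by(-17°): θ ← 0° -17° = -17°
crank pin P = (r cos θ, r sin θ) = (22.951314, -7.016921)
h = r sin θ − e = -7.016921 − 15 = -22.016921
x = r cos θ + √(L² − h²) = 22.951314 + √(18225.0 − 484.7448) = 22.951314 + 133.192549 = 156.143863

156.1439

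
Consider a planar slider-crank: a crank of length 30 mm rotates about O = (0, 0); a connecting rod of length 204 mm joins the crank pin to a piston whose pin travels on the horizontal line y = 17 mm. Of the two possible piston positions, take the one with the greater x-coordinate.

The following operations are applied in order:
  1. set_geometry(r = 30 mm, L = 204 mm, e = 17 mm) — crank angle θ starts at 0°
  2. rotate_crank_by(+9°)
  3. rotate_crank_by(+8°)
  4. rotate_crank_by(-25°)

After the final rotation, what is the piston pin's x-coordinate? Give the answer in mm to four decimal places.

set_geometry: r = 30 mm, L = 204 mm, e = 17 mm; θ ← 0°
rotate_crank_by(+9°): θ ← 0° +9° = 9°
rotate_crank_by(+8°): θ ← 9° +8° = 17°
rotate_crank_by(-25°): θ ← 17° -25° = -8°
crank pin P = (r cos θ, r sin θ) = (29.708042, -4.175193)
h = r sin θ − e = -4.175193 − 17 = -21.175193
x = r cos θ + √(L² − h²) = 29.708042 + √(41616.0 − 448.3888) = 29.708042 + 202.898032 = 232.606074

232.6061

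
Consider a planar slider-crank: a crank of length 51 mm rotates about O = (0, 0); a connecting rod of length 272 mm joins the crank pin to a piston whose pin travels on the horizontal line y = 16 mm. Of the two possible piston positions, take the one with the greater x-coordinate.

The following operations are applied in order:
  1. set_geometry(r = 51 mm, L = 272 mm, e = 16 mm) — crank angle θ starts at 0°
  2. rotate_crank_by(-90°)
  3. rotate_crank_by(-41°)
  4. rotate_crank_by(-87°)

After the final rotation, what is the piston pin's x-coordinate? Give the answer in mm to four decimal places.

231.3752

set_geometry: r = 51 mm, L = 272 mm, e = 16 mm; θ ← 0°
rotate_crank_by(-90°): θ ← 0° -90° = -90°
rotate_crank_by(-41°): θ ← -90° -41° = -131°
rotate_crank_by(-87°): θ ← -131° -87° = -218°
crank pin P = (r cos θ, r sin θ) = (-40.188548, 31.398735)
h = r sin θ − e = 31.398735 − 16 = 15.398735
x = r cos θ + √(L² − h²) = -40.188548 + √(73984.0 − 237.1210) = -40.188548 + 271.563766 = 231.375217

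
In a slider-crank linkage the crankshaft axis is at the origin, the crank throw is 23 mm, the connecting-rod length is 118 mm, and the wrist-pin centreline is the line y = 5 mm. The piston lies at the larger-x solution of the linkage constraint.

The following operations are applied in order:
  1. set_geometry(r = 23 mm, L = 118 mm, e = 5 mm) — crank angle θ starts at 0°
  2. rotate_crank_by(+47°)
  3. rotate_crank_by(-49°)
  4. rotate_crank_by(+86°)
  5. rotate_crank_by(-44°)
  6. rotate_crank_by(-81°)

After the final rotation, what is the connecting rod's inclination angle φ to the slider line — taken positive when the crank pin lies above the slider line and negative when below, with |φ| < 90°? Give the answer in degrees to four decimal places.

-9.8023

set_geometry: r = 23 mm, L = 118 mm, e = 5 mm; θ ← 0°
rotate_crank_by(+47°): θ ← 0° +47° = 47°
rotate_crank_by(-49°): θ ← 47° -49° = -2°
rotate_crank_by(+86°): θ ← -2° +86° = 84°
rotate_crank_by(-44°): θ ← 84° -44° = 40°
rotate_crank_by(-81°): θ ← 40° -81° = -41°
crank pin P = (r cos θ, r sin θ) = (17.358320, -15.089358)
h = r sin θ − e = -15.089358 − 5 = -20.089358
sin φ = h / L = -20.089358 / 118 = -0.17024879
φ = arcsin(-0.17024879) = -9.802285°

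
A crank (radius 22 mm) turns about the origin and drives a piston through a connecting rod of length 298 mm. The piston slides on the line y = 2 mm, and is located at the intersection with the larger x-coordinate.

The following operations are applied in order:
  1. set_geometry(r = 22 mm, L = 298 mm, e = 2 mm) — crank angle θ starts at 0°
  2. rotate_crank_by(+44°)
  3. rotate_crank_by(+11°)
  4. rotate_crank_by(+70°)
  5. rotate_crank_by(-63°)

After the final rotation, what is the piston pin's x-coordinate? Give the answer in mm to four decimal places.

307.8185

set_geometry: r = 22 mm, L = 298 mm, e = 2 mm; θ ← 0°
rotate_crank_by(+44°): θ ← 0° +44° = 44°
rotate_crank_by(+11°): θ ← 44° +11° = 55°
rotate_crank_by(+70°): θ ← 55° +70° = 125°
rotate_crank_by(-63°): θ ← 125° -63° = 62°
crank pin P = (r cos θ, r sin θ) = (10.328374, 19.424847)
h = r sin θ − e = 19.424847 − 2 = 17.424847
x = r cos θ + √(L² − h²) = 10.328374 + √(88804.0 − 303.6253) = 10.328374 + 297.490125 = 307.818500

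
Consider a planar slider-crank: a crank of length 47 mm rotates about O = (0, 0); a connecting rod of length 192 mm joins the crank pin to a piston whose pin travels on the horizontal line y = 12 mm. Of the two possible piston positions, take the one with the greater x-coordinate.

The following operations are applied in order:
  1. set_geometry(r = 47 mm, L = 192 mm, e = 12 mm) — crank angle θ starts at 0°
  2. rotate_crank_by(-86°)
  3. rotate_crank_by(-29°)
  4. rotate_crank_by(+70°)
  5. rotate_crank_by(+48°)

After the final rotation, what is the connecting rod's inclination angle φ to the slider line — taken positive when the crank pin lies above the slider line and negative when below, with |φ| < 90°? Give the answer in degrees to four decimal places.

-2.8481

set_geometry: r = 47 mm, L = 192 mm, e = 12 mm; θ ← 0°
rotate_crank_by(-86°): θ ← 0° -86° = -86°
rotate_crank_by(-29°): θ ← -86° -29° = -115°
rotate_crank_by(+70°): θ ← -115° +70° = -45°
rotate_crank_by(+48°): θ ← -45° +48° = 3°
crank pin P = (r cos θ, r sin θ) = (46.935588, 2.459790)
h = r sin θ − e = 2.459790 − 12 = -9.540210
sin φ = h / L = -9.540210 / 192 = -0.04968859
φ = arcsin(-0.04968859) = -2.848120°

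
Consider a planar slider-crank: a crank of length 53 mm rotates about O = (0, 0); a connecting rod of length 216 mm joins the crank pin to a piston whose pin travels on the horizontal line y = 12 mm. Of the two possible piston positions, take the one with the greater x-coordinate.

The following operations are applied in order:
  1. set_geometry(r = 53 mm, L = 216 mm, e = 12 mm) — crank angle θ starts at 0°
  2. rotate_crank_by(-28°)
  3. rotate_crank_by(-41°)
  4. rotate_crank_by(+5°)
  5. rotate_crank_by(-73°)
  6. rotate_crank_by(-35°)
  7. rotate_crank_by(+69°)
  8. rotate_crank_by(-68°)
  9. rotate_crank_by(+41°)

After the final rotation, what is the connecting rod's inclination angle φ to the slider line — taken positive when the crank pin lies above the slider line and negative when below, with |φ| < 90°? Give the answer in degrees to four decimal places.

-14.0944

set_geometry: r = 53 mm, L = 216 mm, e = 12 mm; θ ← 0°
rotate_crank_by(-28°): θ ← 0° -28° = -28°
rotate_crank_by(-41°): θ ← -28° -41° = -69°
rotate_crank_by(+5°): θ ← -69° +5° = -64°
rotate_crank_by(-73°): θ ← -64° -73° = -137°
rotate_crank_by(-35°): θ ← -137° -35° = -172°
rotate_crank_by(+69°): θ ← -172° +69° = -103°
rotate_crank_by(-68°): θ ← -103° -68° = -171°
rotate_crank_by(+41°): θ ← -171° +41° = -130°
crank pin P = (r cos θ, r sin θ) = (-34.067743, -40.600355)
h = r sin θ − e = -40.600355 − 12 = -52.600355
sin φ = h / L = -52.600355 / 216 = -0.24352016
φ = arcsin(-0.24352016) = -14.094397°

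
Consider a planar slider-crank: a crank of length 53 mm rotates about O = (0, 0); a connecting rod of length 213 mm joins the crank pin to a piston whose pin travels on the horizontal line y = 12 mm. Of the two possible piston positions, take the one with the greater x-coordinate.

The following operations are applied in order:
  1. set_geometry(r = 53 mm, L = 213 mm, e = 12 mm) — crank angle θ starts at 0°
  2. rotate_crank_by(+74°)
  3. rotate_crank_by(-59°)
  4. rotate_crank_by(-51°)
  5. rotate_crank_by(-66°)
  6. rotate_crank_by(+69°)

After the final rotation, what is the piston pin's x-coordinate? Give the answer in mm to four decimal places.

set_geometry: r = 53 mm, L = 213 mm, e = 12 mm; θ ← 0°
rotate_crank_by(+74°): θ ← 0° +74° = 74°
rotate_crank_by(-59°): θ ← 74° -59° = 15°
rotate_crank_by(-51°): θ ← 15° -51° = -36°
rotate_crank_by(-66°): θ ← -36° -66° = -102°
rotate_crank_by(+69°): θ ← -102° +69° = -33°
crank pin P = (r cos θ, r sin θ) = (44.449540, -28.865869)
h = r sin θ − e = -28.865869 − 12 = -40.865869
x = r cos θ + √(L² − h²) = 44.449540 + √(45369.0 − 1670.0192) = 44.449540 + 209.043012 = 253.492552

253.4926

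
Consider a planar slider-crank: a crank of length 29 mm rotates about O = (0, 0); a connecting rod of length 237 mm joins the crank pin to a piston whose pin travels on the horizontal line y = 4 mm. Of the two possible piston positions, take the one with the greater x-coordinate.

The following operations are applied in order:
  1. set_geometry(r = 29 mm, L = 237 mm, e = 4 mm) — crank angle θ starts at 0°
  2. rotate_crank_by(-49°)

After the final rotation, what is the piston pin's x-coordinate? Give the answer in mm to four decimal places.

254.6077

set_geometry: r = 29 mm, L = 237 mm, e = 4 mm; θ ← 0°
rotate_crank_by(-49°): θ ← 0° -49° = -49°
crank pin P = (r cos θ, r sin θ) = (19.025712, -21.886578)
h = r sin θ − e = -21.886578 − 4 = -25.886578
x = r cos θ + √(L² − h²) = 19.025712 + √(56169.0 − 670.1149) = 19.025712 + 235.582014 = 254.607725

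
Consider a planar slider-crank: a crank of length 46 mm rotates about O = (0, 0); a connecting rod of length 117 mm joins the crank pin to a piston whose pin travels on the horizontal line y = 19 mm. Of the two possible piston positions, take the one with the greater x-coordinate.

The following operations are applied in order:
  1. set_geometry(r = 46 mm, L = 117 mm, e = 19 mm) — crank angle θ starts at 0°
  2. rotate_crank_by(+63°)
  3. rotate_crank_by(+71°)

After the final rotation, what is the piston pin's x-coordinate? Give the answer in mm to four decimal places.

set_geometry: r = 46 mm, L = 117 mm, e = 19 mm; θ ← 0°
rotate_crank_by(+63°): θ ← 0° +63° = 63°
rotate_crank_by(+71°): θ ← 63° +71° = 134°
crank pin P = (r cos θ, r sin θ) = (-31.954285, 33.089631)
h = r sin θ − e = 33.089631 − 19 = 14.089631
x = r cos θ + √(L² − h²) = -31.954285 + √(13689.0 − 198.5177) = -31.954285 + 116.148536 = 84.194250

84.1943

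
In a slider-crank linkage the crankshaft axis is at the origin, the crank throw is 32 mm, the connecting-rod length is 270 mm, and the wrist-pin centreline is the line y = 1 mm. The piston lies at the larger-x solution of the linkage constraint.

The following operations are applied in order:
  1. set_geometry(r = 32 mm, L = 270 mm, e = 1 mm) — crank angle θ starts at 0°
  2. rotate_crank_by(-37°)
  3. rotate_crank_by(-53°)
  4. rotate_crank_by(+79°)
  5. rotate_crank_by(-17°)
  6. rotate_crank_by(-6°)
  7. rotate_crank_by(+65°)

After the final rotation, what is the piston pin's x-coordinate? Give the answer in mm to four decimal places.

296.9852

set_geometry: r = 32 mm, L = 270 mm, e = 1 mm; θ ← 0°
rotate_crank_by(-37°): θ ← 0° -37° = -37°
rotate_crank_by(-53°): θ ← -37° -53° = -90°
rotate_crank_by(+79°): θ ← -90° +79° = -11°
rotate_crank_by(-17°): θ ← -11° -17° = -28°
rotate_crank_by(-6°): θ ← -28° -6° = -34°
rotate_crank_by(+65°): θ ← -34° +65° = 31°
crank pin P = (r cos θ, r sin θ) = (27.429354, 16.481218)
h = r sin θ − e = 16.481218 − 1 = 15.481218
x = r cos θ + √(L² − h²) = 27.429354 + √(72900.0 − 239.6681) = 27.429354 + 269.555805 = 296.985158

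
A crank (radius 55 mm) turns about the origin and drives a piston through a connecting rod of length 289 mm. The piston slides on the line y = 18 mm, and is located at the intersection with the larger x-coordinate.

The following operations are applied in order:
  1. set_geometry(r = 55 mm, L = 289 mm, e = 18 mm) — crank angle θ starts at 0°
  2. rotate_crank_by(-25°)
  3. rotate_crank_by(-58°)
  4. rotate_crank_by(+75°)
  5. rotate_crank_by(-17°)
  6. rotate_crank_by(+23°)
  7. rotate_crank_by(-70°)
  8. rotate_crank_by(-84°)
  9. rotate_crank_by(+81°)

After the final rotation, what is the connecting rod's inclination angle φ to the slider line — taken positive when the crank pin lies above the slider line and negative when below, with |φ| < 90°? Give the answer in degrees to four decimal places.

set_geometry: r = 55 mm, L = 289 mm, e = 18 mm; θ ← 0°
rotate_crank_by(-25°): θ ← 0° -25° = -25°
rotate_crank_by(-58°): θ ← -25° -58° = -83°
rotate_crank_by(+75°): θ ← -83° +75° = -8°
rotate_crank_by(-17°): θ ← -8° -17° = -25°
rotate_crank_by(+23°): θ ← -25° +23° = -2°
rotate_crank_by(-70°): θ ← -2° -70° = -72°
rotate_crank_by(-84°): θ ← -72° -84° = -156°
rotate_crank_by(+81°): θ ← -156° +81° = -75°
crank pin P = (r cos θ, r sin θ) = (14.235047, -53.125920)
h = r sin θ − e = -53.125920 − 18 = -71.125920
sin φ = h / L = -71.125920 / 289 = -0.24611045
φ = arcsin(-0.24611045) = -14.247467°

-14.2475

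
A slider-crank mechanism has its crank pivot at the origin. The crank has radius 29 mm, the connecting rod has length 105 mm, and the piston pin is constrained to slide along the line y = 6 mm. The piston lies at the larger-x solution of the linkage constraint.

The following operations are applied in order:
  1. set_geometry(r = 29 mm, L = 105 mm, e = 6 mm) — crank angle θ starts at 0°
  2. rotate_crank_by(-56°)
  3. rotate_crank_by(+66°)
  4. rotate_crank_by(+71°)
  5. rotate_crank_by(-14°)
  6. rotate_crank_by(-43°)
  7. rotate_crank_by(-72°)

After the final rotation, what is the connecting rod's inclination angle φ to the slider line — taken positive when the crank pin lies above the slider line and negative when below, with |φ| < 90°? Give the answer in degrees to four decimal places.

set_geometry: r = 29 mm, L = 105 mm, e = 6 mm; θ ← 0°
rotate_crank_by(-56°): θ ← 0° -56° = -56°
rotate_crank_by(+66°): θ ← -56° +66° = 10°
rotate_crank_by(+71°): θ ← 10° +71° = 81°
rotate_crank_by(-14°): θ ← 81° -14° = 67°
rotate_crank_by(-43°): θ ← 67° -43° = 24°
rotate_crank_by(-72°): θ ← 24° -72° = -48°
crank pin P = (r cos θ, r sin θ) = (19.404788, -21.551200)
h = r sin θ − e = -21.551200 − 6 = -27.551200
sin φ = h / L = -27.551200 / 105 = -0.26239238
φ = arcsin(-0.26239238) = -15.212065°

-15.2121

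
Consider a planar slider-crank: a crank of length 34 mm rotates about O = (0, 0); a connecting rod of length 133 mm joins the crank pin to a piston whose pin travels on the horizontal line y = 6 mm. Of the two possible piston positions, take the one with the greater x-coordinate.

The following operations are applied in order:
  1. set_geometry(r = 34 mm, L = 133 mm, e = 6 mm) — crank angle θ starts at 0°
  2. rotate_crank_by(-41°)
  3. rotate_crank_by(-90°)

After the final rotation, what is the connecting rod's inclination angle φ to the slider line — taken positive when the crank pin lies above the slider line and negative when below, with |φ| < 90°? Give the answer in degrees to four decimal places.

-13.7712

set_geometry: r = 34 mm, L = 133 mm, e = 6 mm; θ ← 0°
rotate_crank_by(-41°): θ ← 0° -41° = -41°
rotate_crank_by(-90°): θ ← -41° -90° = -131°
crank pin P = (r cos θ, r sin θ) = (-22.306007, -25.660126)
h = r sin θ − e = -25.660126 − 6 = -31.660126
sin φ = h / L = -31.660126 / 133 = -0.23804606
φ = arcsin(-0.23804606) = -13.771246°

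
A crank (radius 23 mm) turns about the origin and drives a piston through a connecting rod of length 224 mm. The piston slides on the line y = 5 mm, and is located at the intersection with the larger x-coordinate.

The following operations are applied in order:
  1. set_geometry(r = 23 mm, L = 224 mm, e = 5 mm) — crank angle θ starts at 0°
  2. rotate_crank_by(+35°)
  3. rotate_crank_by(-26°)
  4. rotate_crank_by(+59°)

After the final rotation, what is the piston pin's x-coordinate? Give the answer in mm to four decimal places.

232.0203

set_geometry: r = 23 mm, L = 224 mm, e = 5 mm; θ ← 0°
rotate_crank_by(+35°): θ ← 0° +35° = 35°
rotate_crank_by(-26°): θ ← 35° -26° = 9°
rotate_crank_by(+59°): θ ← 9° +59° = 68°
crank pin P = (r cos θ, r sin θ) = (8.615952, 21.325229)
h = r sin θ − e = 21.325229 − 5 = 16.325229
x = r cos θ + √(L² − h²) = 8.615952 + √(50176.0 − 266.5131) = 8.615952 + 223.404313 = 232.020264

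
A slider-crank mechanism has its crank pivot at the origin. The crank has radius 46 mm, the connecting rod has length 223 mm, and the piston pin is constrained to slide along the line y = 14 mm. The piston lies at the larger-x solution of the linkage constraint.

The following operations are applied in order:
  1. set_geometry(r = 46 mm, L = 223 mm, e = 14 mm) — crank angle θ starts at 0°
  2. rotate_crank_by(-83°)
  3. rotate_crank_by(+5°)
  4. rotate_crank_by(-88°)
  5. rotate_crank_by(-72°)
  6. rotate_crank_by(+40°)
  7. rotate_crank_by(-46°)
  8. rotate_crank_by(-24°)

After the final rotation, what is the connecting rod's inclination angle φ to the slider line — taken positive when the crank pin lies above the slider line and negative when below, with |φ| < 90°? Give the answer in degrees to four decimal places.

set_geometry: r = 46 mm, L = 223 mm, e = 14 mm; θ ← 0°
rotate_crank_by(-83°): θ ← 0° -83° = -83°
rotate_crank_by(+5°): θ ← -83° +5° = -78°
rotate_crank_by(-88°): θ ← -78° -88° = -166°
rotate_crank_by(-72°): θ ← -166° -72° = -238°
rotate_crank_by(+40°): θ ← -238° +40° = -198°
rotate_crank_by(-46°): θ ← -198° -46° = -244°
rotate_crank_by(-24°): θ ← -244° -24° = -268°
crank pin P = (r cos θ, r sin θ) = (-1.605377, 45.971978)
h = r sin θ − e = 45.971978 − 14 = 31.971978
sin φ = h / L = 31.971978 / 223 = 0.14337210
φ = arcsin(0.14337210) = 8.243022°

8.2430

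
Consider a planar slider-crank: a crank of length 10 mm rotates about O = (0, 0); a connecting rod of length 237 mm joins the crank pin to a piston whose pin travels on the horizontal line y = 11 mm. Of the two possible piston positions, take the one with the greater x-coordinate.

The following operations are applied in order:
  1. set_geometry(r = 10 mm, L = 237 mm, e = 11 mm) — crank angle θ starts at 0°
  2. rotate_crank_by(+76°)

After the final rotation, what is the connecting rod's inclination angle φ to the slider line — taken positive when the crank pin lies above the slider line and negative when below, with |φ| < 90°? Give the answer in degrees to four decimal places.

-0.3136

set_geometry: r = 10 mm, L = 237 mm, e = 11 mm; θ ← 0°
rotate_crank_by(+76°): θ ← 0° +76° = 76°
crank pin P = (r cos θ, r sin θ) = (2.419219, 9.702957)
h = r sin θ − e = 9.702957 − 11 = -1.297043
sin φ = h / L = -1.297043 / 237 = -0.00547275
φ = arcsin(-0.00547275) = -0.313567°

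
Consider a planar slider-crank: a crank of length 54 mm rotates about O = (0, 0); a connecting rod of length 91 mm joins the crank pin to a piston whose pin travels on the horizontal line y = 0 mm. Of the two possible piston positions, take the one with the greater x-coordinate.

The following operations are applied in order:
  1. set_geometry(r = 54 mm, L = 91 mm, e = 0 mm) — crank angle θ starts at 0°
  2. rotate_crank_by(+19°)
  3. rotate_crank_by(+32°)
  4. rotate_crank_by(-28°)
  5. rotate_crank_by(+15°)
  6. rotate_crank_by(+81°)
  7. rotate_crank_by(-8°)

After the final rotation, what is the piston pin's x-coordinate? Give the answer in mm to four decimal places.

set_geometry: r = 54 mm, L = 91 mm, e = 0 mm; θ ← 0°
rotate_crank_by(+19°): θ ← 0° +19° = 19°
rotate_crank_by(+32°): θ ← 19° +32° = 51°
rotate_crank_by(-28°): θ ← 51° -28° = 23°
rotate_crank_by(+15°): θ ← 23° +15° = 38°
rotate_crank_by(+81°): θ ← 38° +81° = 119°
rotate_crank_by(-8°): θ ← 119° -8° = 111°
crank pin P = (r cos θ, r sin θ) = (-19.351869, 50.413343)
h = r sin θ − e = 50.413343 − 0 = 50.413343
x = r cos θ + √(L² − h²) = -19.351869 + √(8281.0 − 2541.5052) = -19.351869 + 75.759454 = 56.407585

56.4076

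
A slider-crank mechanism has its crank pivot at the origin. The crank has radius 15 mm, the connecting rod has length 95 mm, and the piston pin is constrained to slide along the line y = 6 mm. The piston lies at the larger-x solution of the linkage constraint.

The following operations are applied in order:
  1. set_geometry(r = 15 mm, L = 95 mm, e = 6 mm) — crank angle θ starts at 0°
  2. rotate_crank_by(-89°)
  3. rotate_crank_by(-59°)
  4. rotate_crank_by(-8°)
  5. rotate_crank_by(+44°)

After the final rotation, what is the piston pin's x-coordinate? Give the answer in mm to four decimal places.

87.2716

set_geometry: r = 15 mm, L = 95 mm, e = 6 mm; θ ← 0°
rotate_crank_by(-89°): θ ← 0° -89° = -89°
rotate_crank_by(-59°): θ ← -89° -59° = -148°
rotate_crank_by(-8°): θ ← -148° -8° = -156°
rotate_crank_by(+44°): θ ← -156° +44° = -112°
crank pin P = (r cos θ, r sin θ) = (-5.619099, -13.907758)
h = r sin θ − e = -13.907758 − 6 = -19.907758
x = r cos θ + √(L² − h²) = -5.619099 + √(9025.0 − 396.3188) = -5.619099 + 92.890695 = 87.271596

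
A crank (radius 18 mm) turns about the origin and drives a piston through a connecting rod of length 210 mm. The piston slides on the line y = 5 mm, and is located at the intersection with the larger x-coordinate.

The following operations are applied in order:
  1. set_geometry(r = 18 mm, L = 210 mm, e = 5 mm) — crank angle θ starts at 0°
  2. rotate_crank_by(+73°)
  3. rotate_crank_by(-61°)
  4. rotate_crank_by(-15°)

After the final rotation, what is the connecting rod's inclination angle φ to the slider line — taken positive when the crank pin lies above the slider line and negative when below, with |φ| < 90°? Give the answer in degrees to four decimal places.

-1.6214

set_geometry: r = 18 mm, L = 210 mm, e = 5 mm; θ ← 0°
rotate_crank_by(+73°): θ ← 0° +73° = 73°
rotate_crank_by(-61°): θ ← 73° -61° = 12°
rotate_crank_by(-15°): θ ← 12° -15° = -3°
crank pin P = (r cos θ, r sin θ) = (17.975332, -0.942047)
h = r sin θ − e = -0.942047 − 5 = -5.942047
sin φ = h / L = -5.942047 / 210 = -0.02829546
φ = arcsin(-0.02829546) = -1.621427°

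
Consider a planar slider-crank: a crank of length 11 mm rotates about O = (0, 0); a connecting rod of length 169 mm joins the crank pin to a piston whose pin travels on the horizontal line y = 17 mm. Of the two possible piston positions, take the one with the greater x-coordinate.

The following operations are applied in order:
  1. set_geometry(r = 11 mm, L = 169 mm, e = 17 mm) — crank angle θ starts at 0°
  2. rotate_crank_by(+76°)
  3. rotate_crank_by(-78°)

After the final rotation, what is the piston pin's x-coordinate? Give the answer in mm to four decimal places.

179.0968

set_geometry: r = 11 mm, L = 169 mm, e = 17 mm; θ ← 0°
rotate_crank_by(+76°): θ ← 0° +76° = 76°
rotate_crank_by(-78°): θ ← 76° -78° = -2°
crank pin P = (r cos θ, r sin θ) = (10.993299, -0.383894)
h = r sin θ − e = -0.383894 − 17 = -17.383894
x = r cos θ + √(L² − h²) = 10.993299 + √(28561.0 − 302.1998) = 10.993299 + 168.103540 = 179.096839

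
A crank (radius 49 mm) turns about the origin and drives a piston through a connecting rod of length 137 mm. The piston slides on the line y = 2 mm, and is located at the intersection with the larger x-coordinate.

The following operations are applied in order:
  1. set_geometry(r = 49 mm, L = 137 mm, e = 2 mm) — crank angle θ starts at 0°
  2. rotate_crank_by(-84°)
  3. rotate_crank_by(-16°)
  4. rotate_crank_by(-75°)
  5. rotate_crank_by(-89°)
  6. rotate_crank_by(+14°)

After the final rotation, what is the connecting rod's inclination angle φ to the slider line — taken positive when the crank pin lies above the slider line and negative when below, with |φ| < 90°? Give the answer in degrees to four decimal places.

18.7534

set_geometry: r = 49 mm, L = 137 mm, e = 2 mm; θ ← 0°
rotate_crank_by(-84°): θ ← 0° -84° = -84°
rotate_crank_by(-16°): θ ← -84° -16° = -100°
rotate_crank_by(-75°): θ ← -100° -75° = -175°
rotate_crank_by(-89°): θ ← -175° -89° = -264°
rotate_crank_by(+14°): θ ← -264° +14° = -250°
crank pin P = (r cos θ, r sin θ) = (-16.758987, 46.044938)
h = r sin θ − e = 46.044938 − 2 = 44.044938
sin φ = h / L = 44.044938 / 137 = 0.32149590
φ = arcsin(0.32149590) = 18.753415°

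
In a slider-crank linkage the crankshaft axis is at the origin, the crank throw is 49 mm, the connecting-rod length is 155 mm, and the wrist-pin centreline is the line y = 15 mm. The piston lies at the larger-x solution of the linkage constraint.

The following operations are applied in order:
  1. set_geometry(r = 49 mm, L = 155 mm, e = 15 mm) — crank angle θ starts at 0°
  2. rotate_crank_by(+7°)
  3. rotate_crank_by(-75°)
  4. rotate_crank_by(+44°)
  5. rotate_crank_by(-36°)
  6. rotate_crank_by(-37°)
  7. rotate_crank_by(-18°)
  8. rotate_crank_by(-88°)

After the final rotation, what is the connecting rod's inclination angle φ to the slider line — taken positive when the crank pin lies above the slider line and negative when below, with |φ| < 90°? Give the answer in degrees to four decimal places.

set_geometry: r = 49 mm, L = 155 mm, e = 15 mm; θ ← 0°
rotate_crank_by(+7°): θ ← 0° +7° = 7°
rotate_crank_by(-75°): θ ← 7° -75° = -68°
rotate_crank_by(+44°): θ ← -68° +44° = -24°
rotate_crank_by(-36°): θ ← -24° -36° = -60°
rotate_crank_by(-37°): θ ← -60° -37° = -97°
rotate_crank_by(-18°): θ ← -97° -18° = -115°
rotate_crank_by(-88°): θ ← -115° -88° = -203°
crank pin P = (r cos θ, r sin θ) = (-45.104738, 19.145825)
h = r sin θ − e = 19.145825 − 15 = 4.145825
sin φ = h / L = 4.145825 / 155 = 0.02674726
φ = arcsin(0.02674726) = 1.532688°

1.5327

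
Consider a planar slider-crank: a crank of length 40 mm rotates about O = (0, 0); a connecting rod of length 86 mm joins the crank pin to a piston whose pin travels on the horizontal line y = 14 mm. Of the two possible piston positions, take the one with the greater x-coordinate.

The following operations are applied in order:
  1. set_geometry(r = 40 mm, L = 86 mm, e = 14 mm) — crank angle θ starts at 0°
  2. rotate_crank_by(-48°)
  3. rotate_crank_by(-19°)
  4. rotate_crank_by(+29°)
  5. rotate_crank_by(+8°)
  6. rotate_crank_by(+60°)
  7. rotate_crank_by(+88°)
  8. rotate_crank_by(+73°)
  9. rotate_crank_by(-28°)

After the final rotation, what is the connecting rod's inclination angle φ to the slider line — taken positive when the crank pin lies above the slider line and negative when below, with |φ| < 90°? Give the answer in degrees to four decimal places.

-1.5359

set_geometry: r = 40 mm, L = 86 mm, e = 14 mm; θ ← 0°
rotate_crank_by(-48°): θ ← 0° -48° = -48°
rotate_crank_by(-19°): θ ← -48° -19° = -67°
rotate_crank_by(+29°): θ ← -67° +29° = -38°
rotate_crank_by(+8°): θ ← -38° +8° = -30°
rotate_crank_by(+60°): θ ← -30° +60° = 30°
rotate_crank_by(+88°): θ ← 30° +88° = 118°
rotate_crank_by(+73°): θ ← 118° +73° = 191°
rotate_crank_by(-28°): θ ← 191° -28° = 163°
crank pin P = (r cos θ, r sin θ) = (-38.252190, 11.694868)
h = r sin θ − e = 11.694868 − 14 = -2.305132
sin φ = h / L = -2.305132 / 86 = -0.02680386
φ = arcsin(-0.02680386) = -1.535932°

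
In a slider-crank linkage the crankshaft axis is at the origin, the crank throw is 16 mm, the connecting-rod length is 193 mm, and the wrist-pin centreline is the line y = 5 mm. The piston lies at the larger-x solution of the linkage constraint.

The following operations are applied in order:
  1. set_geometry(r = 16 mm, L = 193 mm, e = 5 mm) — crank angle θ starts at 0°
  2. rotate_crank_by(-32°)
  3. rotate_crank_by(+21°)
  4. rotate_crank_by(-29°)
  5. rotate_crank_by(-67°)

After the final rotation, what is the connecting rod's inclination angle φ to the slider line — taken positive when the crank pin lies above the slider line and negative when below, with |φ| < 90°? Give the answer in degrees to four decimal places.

-6.0379

set_geometry: r = 16 mm, L = 193 mm, e = 5 mm; θ ← 0°
rotate_crank_by(-32°): θ ← 0° -32° = -32°
rotate_crank_by(+21°): θ ← -32° +21° = -11°
rotate_crank_by(-29°): θ ← -11° -29° = -40°
rotate_crank_by(-67°): θ ← -40° -67° = -107°
crank pin P = (r cos θ, r sin θ) = (-4.677947, -15.300876)
h = r sin θ − e = -15.300876 − 5 = -20.300876
sin φ = h / L = -20.300876 / 193 = -0.10518589
φ = arcsin(-0.10518589) = -6.037876°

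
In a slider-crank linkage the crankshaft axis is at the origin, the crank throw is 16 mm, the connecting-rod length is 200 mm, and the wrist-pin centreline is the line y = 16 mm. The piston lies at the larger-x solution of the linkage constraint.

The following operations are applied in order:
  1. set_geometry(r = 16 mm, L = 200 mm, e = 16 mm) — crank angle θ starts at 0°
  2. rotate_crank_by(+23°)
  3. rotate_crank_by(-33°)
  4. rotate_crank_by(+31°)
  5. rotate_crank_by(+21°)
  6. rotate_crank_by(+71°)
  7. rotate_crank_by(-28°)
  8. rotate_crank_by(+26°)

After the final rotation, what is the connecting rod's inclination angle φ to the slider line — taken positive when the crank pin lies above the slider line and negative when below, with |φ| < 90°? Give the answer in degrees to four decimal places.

-0.3044

set_geometry: r = 16 mm, L = 200 mm, e = 16 mm; θ ← 0°
rotate_crank_by(+23°): θ ← 0° +23° = 23°
rotate_crank_by(-33°): θ ← 23° -33° = -10°
rotate_crank_by(+31°): θ ← -10° +31° = 21°
rotate_crank_by(+21°): θ ← 21° +21° = 42°
rotate_crank_by(+71°): θ ← 42° +71° = 113°
rotate_crank_by(-28°): θ ← 113° -28° = 85°
rotate_crank_by(+26°): θ ← 85° +26° = 111°
crank pin P = (r cos θ, r sin θ) = (-5.733887, 14.937287)
h = r sin θ − e = 14.937287 − 16 = -1.062713
sin φ = h / L = -1.062713 / 200 = -0.00531357
φ = arcsin(-0.00531357) = -0.304446°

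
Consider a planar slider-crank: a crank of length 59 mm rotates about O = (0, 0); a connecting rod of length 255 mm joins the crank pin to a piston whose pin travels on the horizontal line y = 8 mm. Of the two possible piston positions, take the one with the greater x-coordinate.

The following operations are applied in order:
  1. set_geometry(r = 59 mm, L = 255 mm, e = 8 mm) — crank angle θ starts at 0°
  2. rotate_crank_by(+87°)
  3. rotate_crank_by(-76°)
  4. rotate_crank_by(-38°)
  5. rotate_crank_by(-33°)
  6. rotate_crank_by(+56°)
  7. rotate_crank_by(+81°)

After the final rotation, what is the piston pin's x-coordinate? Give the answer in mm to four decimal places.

263.4240

set_geometry: r = 59 mm, L = 255 mm, e = 8 mm; θ ← 0°
rotate_crank_by(+87°): θ ← 0° +87° = 87°
rotate_crank_by(-76°): θ ← 87° -76° = 11°
rotate_crank_by(-38°): θ ← 11° -38° = -27°
rotate_crank_by(-33°): θ ← -27° -33° = -60°
rotate_crank_by(+56°): θ ← -60° +56° = -4°
rotate_crank_by(+81°): θ ← -4° +81° = 77°
crank pin P = (r cos θ, r sin θ) = (13.272112, 57.487834)
h = r sin θ − e = 57.487834 − 8 = 49.487834
x = r cos θ + √(L² − h²) = 13.272112 + √(65025.0 − 2449.0457) = 13.272112 + 250.151862 = 263.423975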